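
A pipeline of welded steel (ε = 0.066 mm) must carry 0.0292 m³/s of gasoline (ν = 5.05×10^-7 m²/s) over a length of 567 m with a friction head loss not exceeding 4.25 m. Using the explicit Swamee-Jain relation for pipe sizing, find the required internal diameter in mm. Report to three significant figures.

D ≈ 177 mm

Swamee-Jain (Type III): D = 0.66·[ε^1.25·(LQ²/(gh_f))^4.75 + ν·Q^9.4·(L/(gh_f))^5.2]^0.04
LQ²/(gh_f) = 0.01160; L/(gh_f) = 13.60
Term 1 = ε^1.25·(…)^4.75 = 3.80×10^-15; Term 2 = ν·Q^9.4·(…)^5.2 = 1.49×10^-15
D = 0.66·(3.80×10^-15 + 1.49×10^-15)^0.04 = 0.1772 m = 177 mm
Check: V = 1.18 m/s, Re = 4.15×10^5, f = 0.01712, h_f = 3.91 m ≈ 4.25 m ✓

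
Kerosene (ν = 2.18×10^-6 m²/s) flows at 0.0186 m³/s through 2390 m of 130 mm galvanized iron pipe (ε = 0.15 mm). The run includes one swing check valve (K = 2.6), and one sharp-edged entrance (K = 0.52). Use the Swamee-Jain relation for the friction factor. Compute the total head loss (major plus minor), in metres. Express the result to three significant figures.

H_L ≈ 43.1 m

V = 4Q/(πD²) = 1.401 m/s; V²/2g = 0.1001 m
Re = 8.36×10^4, ε/D = 0.00115 → f = 0.02324 (Swamee-Jain)
Major: h_f = f(L/D)·V²/2g = 0.02324·18385·0.1001 = 42.77 m
Minor: ΣK = 3.12; h_m = ΣK·V²/2g = 0.3123 m
Total H_L = 42.77 + 0.3123 = 43.08 m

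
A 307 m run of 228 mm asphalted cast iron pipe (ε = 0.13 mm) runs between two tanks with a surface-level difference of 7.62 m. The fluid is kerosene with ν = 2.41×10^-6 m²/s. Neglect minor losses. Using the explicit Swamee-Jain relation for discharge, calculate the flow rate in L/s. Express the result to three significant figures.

Swamee-Jain (Type II): Q = -0.965·√(gD⁵h_f/L)·ln[ε/(3.7D) + √(3.17ν²L/(gD³h_f))]
√(gD⁵h_f/L) = √(9.81·0.228⁵·7.62/307) = 0.01225
ε/(3.7D) = 1.54×10^-4; √(3.17ν²L/(gD³h_f)) = 7.99×10^-5
Q = -0.965·0.01225·ln(2.340×10^-4) = 0.09882 m³/s
Check: V = 2.42 m/s, Re = 2.29×10^5, f = 0.01908, h_f = 7.67 m ≈ 7.62 m ✓

Q ≈ 98.8 L/s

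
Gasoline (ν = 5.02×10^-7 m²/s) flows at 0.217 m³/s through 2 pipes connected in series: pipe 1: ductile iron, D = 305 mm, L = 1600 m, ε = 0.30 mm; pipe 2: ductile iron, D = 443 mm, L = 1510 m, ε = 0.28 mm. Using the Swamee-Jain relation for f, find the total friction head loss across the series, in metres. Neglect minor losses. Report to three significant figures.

Pipe 1: V = 2.970 m/s, Re = 1.80×10^6, ε/D = 9.84×10^-4, f = 0.01979, h_1 = f(L/D)V²/2g = 46.68 m
Pipe 2: V = 1.408 m/s, Re = 1.24×10^6, ε/D = 6.32×10^-4, f = 0.01805, h_2 = f(L/D)V²/2g = 6.214 m
Series → Q common, losses add: H = Σh = 52.90 m

H ≈ 52.9 m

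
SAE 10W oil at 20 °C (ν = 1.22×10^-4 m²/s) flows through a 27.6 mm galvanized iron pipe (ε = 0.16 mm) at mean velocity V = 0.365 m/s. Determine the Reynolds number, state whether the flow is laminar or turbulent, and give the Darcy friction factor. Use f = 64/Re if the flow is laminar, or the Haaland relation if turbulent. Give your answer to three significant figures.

Re ≈ 82.6; laminar; f = 64/Re ≈ 0.775

Re = VD/ν = 0.3650·0.0276/1.22×10^-4 = 82.6
Re < 2300 → laminar → f = 64/Re = 0.7751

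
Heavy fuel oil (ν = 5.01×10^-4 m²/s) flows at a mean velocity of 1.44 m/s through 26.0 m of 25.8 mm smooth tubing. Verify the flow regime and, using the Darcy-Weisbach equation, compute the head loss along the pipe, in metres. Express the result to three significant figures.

h_f ≈ 91.9 m

Re = VD/ν = 1.44·0.02580/5.01×10^-4 = 74.2 → laminar (Re < 2300)
f = 64/Re = 0.8630
h_f = f(L/D)V²/(2g) = 0.8630·(26.0/0.02580)·1.44²/(2·9.81) = 91.92 m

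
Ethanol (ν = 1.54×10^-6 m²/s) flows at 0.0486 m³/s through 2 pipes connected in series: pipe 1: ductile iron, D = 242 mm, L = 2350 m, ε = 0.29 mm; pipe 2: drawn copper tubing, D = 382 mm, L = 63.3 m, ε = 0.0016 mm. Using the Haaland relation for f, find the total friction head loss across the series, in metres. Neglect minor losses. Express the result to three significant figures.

H ≈ 12.1 m

Pipe 1: V = 1.057 m/s, Re = 1.66×10^5, ε/D = 0.00120, f = 0.02188, h_1 = f(L/D)V²/2g = 12.09 m
Pipe 2: V = 0.4241 m/s, Re = 1.05×10^5, ε/D = 4.19×10^-6, f = 0.01765, h_2 = f(L/D)V²/2g = 0.02681 m
Series → Q common, losses add: H = Σh = 12.12 m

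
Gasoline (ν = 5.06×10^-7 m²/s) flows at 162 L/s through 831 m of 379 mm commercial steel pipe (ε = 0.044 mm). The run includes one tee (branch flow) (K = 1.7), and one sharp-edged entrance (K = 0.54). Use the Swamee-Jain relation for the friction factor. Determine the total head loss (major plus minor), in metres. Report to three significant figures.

V = 4Q/(πD²) = 1.436 m/s; V²/2g = 0.1051 m
Re = 1.08×10^6, ε/D = 1.16×10^-4 → f = 0.01366 (Swamee-Jain)
Major: h_f = f(L/D)·V²/2g = 0.01366·2193·0.1051 = 3.149 m
Minor: ΣK = 2.24; h_m = ΣK·V²/2g = 0.2354 m
Total H_L = 3.149 + 0.2354 = 3.384 m

H_L ≈ 3.38 m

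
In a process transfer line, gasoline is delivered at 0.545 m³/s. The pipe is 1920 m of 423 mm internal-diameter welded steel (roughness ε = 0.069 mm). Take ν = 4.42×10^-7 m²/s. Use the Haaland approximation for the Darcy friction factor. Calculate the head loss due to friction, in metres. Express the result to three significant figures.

V = 4Q/(πD²) = 4·0.545/(π·0.423²) = 3.878 m/s
Re = VD/ν = 3.878·0.423/4.42×10^-7 = 3.71×10^6 → turbulent
ε/D = 0.069/423 = 1.63×10^-4
Haaland: f = 0.01349
h_f = f(L/D)V²/(2g) = 0.01349·(1920/0.423)·3.878²/(2·9.81) = 46.95 m

h_f ≈ 46.9 m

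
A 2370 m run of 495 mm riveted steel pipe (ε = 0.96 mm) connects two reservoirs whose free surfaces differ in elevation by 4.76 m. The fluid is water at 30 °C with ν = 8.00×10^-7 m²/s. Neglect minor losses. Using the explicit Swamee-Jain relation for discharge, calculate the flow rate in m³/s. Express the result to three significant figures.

Q ≈ 0.175 m³/s

Swamee-Jain (Type II): Q = -0.965·√(gD⁵h_f/L)·ln[ε/(3.7D) + √(3.17ν²L/(gD³h_f))]
√(gD⁵h_f/L) = √(9.81·0.495⁵·4.76/2370) = 0.02420
ε/(3.7D) = 5.24×10^-4; √(3.17ν²L/(gD³h_f)) = 2.91×10^-5
Q = -0.965·0.02420·ln(5.533×10^-4) = 0.1751 m³/s
Check: V = 0.910 m/s, Re = 5.63×10^5, f = 0.02367, h_f = 4.78 m ≈ 4.76 m ✓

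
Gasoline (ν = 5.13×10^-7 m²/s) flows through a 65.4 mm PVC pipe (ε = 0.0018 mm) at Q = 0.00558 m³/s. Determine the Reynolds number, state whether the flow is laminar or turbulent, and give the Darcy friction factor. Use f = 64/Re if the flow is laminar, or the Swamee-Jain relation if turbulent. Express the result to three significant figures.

Re ≈ 2.12×10^5; turbulent; f ≈ 0.0156

V = 4Q/(πD²) = 1.661 m/s
Re = VD/ν = 1.661·0.0654/5.13×10^-7 = 2.12×10^5
Re > 4000 → turbulent; ε/D = 2.75×10^-5
Swamee-Jain: f = 0.01562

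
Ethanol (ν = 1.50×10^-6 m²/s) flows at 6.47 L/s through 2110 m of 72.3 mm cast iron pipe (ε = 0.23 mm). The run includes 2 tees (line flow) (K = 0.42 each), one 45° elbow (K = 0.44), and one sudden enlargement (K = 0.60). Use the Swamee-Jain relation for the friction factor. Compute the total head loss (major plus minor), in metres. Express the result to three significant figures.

H_L ≈ 106 m

V = 4Q/(πD²) = 1.576 m/s; V²/2g = 0.1266 m
Re = 7.60×10^4, ε/D = 0.00318 → f = 0.02850 (Swamee-Jain)
Major: h_f = f(L/D)·V²/2g = 0.02850·29184·0.1266 = 105.3 m
Minor: ΣK = 1.88; h_m = ΣK·V²/2g = 0.2380 m
Total H_L = 105.3 + 0.2380 = 105.5 m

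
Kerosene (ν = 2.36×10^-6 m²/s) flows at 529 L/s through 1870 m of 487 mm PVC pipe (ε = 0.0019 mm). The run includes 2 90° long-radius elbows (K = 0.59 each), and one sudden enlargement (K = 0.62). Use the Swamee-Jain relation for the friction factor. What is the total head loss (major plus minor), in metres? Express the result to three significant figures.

V = 4Q/(πD²) = 2.840 m/s; V²/2g = 0.4111 m
Re = 5.86×10^5, ε/D = 3.90×10^-6 → f = 0.01280 (Swamee-Jain)
Major: h_f = f(L/D)·V²/2g = 0.01280·3840·0.4111 = 20.20 m
Minor: ΣK = 1.80; h_m = ΣK·V²/2g = 0.7399 m
Total H_L = 20.20 + 0.7399 = 20.94 m

H_L ≈ 20.9 m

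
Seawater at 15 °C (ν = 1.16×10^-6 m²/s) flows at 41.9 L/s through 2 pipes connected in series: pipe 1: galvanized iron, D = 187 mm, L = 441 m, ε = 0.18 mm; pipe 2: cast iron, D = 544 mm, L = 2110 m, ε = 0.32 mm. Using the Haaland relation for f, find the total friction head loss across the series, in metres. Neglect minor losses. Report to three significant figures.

Pipe 1: V = 1.526 m/s, Re = 2.46×10^5, ε/D = 9.63×10^-4, f = 0.02054, h_1 = f(L/D)V²/2g = 5.747 m
Pipe 2: V = 0.1803 m/s, Re = 8.45×10^4, ε/D = 5.88×10^-4, f = 0.02086, h_2 = f(L/D)V²/2g = 0.1340 m
Series → Q common, losses add: H = Σh = 5.881 m

H ≈ 5.88 m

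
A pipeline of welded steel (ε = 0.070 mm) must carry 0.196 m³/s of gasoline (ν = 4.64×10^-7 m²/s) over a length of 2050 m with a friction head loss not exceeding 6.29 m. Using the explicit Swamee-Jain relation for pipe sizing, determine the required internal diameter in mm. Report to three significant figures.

Swamee-Jain (Type III): D = 0.66·[ε^1.25·(LQ²/(gh_f))^4.75 + ν·Q^9.4·(L/(gh_f))^5.2]^0.04
LQ²/(gh_f) = 1.276; L/(gh_f) = 33.22
Term 1 = ε^1.25·(…)^4.75 = 2.04×10^-5; Term 2 = ν·Q^9.4·(…)^5.2 = 8.42×10^-6
D = 0.66·(2.04×10^-5 + 8.42×10^-6)^0.04 = 0.4344 m = 434 mm
Check: V = 1.32 m/s, Re = 1.24×10^6, f = 0.01414, h_f = 5.95 m ≈ 6.29 m ✓

D ≈ 434 mm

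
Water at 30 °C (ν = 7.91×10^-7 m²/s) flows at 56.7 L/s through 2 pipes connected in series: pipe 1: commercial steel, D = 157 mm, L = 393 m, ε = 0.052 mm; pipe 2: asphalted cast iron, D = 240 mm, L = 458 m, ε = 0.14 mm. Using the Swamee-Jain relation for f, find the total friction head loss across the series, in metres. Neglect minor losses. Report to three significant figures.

Pipe 1: V = 2.929 m/s, Re = 5.81×10^5, ε/D = 3.31×10^-4, f = 0.01646, h_1 = f(L/D)V²/2g = 18.02 m
Pipe 2: V = 1.253 m/s, Re = 3.80×10^5, ε/D = 5.83×10^-4, f = 0.01853, h_2 = f(L/D)V²/2g = 2.831 m
Series → Q common, losses add: H = Σh = 20.85 m

H ≈ 20.8 m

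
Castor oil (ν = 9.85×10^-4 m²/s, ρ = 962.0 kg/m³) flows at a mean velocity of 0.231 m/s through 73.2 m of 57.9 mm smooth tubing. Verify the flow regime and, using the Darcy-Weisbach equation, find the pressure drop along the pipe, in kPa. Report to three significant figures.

Re = VD/ν = 0.231·0.05790/9.85×10^-4 = 13.6 → laminar (Re < 2300)
f = 64/Re = 4.713
h_f = f(L/D)V²/(2g) = 4.713·(73.2/0.05790)·0.231²/(2·9.81) = 16.21 m
Δp = ρg·h_f = 962.0·9.81·16.21 = 152.9 kPa

Δp ≈ 153 kPa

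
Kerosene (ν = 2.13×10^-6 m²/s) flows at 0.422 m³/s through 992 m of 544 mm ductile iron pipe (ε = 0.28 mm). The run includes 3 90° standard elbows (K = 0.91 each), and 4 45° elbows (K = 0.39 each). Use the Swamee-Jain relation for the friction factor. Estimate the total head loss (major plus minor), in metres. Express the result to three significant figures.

V = 4Q/(πD²) = 1.816 m/s; V²/2g = 0.1680 m
Re = 4.64×10^5, ε/D = 5.15×10^-4 → f = 0.01794 (Swamee-Jain)
Major: h_f = f(L/D)·V²/2g = 0.01794·1824·0.1680 = 5.495 m
Minor: ΣK = 4.29; h_m = ΣK·V²/2g = 0.7208 m
Total H_L = 5.495 + 0.7208 = 6.216 m

H_L ≈ 6.22 m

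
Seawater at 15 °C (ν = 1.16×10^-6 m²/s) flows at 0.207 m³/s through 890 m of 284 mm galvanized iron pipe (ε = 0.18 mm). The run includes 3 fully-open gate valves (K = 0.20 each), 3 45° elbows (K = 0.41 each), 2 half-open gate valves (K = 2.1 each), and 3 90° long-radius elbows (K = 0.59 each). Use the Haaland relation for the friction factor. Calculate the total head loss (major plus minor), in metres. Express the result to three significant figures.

H_L ≈ 35.1 m

V = 4Q/(πD²) = 3.268 m/s; V²/2g = 0.5442 m
Re = 8.00×10^5, ε/D = 6.34×10^-4 → f = 0.01812 (Haaland)
Major: h_f = f(L/D)·V²/2g = 0.01812·3134·0.5442 = 30.90 m
Minor: ΣK = 7.80; h_m = ΣK·V²/2g = 4.245 m
Total H_L = 30.90 + 4.245 = 35.15 m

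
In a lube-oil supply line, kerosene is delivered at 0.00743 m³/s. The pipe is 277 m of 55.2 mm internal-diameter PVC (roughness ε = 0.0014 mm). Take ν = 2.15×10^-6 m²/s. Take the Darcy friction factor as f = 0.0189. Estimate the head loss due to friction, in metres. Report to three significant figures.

h_f ≈ 46.6 m

V = 4Q/(πD²) = 4·0.00743/(π·0.0552²) = 3.105 m/s
h_f = f(L/D)V²/(2g) = 0.01890·(277/0.0552)·3.105²/(2·9.81) = 46.60 m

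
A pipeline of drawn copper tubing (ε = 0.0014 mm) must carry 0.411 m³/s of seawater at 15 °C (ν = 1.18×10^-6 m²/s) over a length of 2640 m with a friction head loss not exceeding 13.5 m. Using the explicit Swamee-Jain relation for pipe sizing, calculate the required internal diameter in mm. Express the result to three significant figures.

Swamee-Jain (Type III): D = 0.66·[ε^1.25·(LQ²/(gh_f))^4.75 + ν·Q^9.4·(L/(gh_f))^5.2]^0.04
LQ²/(gh_f) = 3.367; L/(gh_f) = 19.93
Term 1 = ε^1.25·(…)^4.75 = 1.54×10^-5; Term 2 = ν·Q^9.4·(…)^5.2 = 0.00158
D = 0.66·(1.54×10^-5 + 0.00158)^0.04 = 0.5102 m = 510 mm
Check: V = 2.01 m/s, Re = 8.69×10^5, f = 0.01195, h_f = 12.7 m ≈ 13.5 m ✓

D ≈ 510 mm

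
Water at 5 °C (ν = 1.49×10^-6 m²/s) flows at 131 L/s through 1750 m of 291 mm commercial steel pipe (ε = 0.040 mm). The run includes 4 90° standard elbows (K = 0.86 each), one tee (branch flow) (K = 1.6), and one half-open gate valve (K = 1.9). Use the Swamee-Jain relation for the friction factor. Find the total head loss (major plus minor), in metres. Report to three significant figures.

V = 4Q/(πD²) = 1.970 m/s; V²/2g = 0.1977 m
Re = 3.85×10^5, ε/D = 1.37×10^-4 → f = 0.01531 (Swamee-Jain)
Major: h_f = f(L/D)·V²/2g = 0.01531·6014·0.1977 = 18.21 m
Minor: ΣK = 6.94; h_m = ΣK·V²/2g = 1.372 m
Total H_L = 18.21 + 1.372 = 19.58 m

H_L ≈ 19.6 m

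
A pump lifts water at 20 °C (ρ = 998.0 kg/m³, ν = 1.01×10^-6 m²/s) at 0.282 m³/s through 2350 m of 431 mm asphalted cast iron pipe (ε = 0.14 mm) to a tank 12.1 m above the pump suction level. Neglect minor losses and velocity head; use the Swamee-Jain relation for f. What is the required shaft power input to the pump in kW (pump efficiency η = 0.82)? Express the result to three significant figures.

V = 4Q/(πD²) = 1.933 m/s; Re = 8.25×10^5; ε/D = 3.25×10^-4; f = 0.01611
h_f = f(L/D)V²/2g = 16.73 m
Total head H = z + h_f = 12.1 + 16.73 = 28.83 m
P_hyd = ρgQH = 998.0·9.81·0.282·28.83 = 79.58 kW
P_shaft = P_hyd/η = 79.58/0.82 = 97.05 kW

P_shaft ≈ 97.1 kW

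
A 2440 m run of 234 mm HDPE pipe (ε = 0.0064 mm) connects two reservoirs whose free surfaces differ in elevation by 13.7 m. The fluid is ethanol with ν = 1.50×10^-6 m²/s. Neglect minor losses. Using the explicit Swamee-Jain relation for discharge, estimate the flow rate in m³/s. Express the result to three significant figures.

Q ≈ 0.0548 m³/s

Swamee-Jain (Type II): Q = -0.965·√(gD⁵h_f/L)·ln[ε/(3.7D) + √(3.17ν²L/(gD³h_f))]
√(gD⁵h_f/L) = √(9.81·0.234⁵·13.7/2440) = 0.006216
ε/(3.7D) = 7.39×10^-6; √(3.17ν²L/(gD³h_f)) = 1.01×10^-4
Q = -0.965·0.006216·ln(1.079×10^-4) = 0.05479 m³/s
Check: V = 1.27 m/s, Re = 1.99×10^5, f = 0.01580, h_f = 13.6 m ≈ 13.7 m ✓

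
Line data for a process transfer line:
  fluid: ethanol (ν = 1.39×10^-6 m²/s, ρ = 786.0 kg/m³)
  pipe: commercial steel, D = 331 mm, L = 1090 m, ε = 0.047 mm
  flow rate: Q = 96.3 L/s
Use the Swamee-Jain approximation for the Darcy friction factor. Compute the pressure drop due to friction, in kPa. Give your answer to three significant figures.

V = 4Q/(πD²) = 4·0.0963/(π·0.331²) = 1.119 m/s
Re = VD/ν = 1.119·0.331/1.39×10^-6 = 2.66×10^5 → turbulent
ε/D = 0.047/331 = 1.42×10^-4
Swamee-Jain: f = 0.01606
h_f = f(L/D)V²/(2g) = 0.01606·(1090/0.331)·1.119²/(2·9.81) = 3.377 m
Δp = ρg·h_f = 786.0·9.81·3.377 = 26.04 kPa

Δp ≈ 26.0 kPa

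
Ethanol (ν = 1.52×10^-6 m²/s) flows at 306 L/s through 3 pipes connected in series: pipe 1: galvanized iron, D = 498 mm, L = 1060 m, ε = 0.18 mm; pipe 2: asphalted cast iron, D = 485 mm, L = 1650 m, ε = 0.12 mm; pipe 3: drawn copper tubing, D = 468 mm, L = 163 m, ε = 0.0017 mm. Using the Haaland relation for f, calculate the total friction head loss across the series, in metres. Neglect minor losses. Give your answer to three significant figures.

H ≈ 12.6 m

Pipe 1: V = 1.571 m/s, Re = 5.15×10^5, ε/D = 3.61×10^-4, f = 0.01660, h_1 = f(L/D)V²/2g = 4.445 m
Pipe 2: V = 1.656 m/s, Re = 5.29×10^5, ε/D = 2.47×10^-4, f = 0.01565, h_2 = f(L/D)V²/2g = 7.447 m
Pipe 3: V = 1.779 m/s, Re = 5.48×10^5, ε/D = 3.63×10^-6, f = 0.01289, h_3 = f(L/D)V²/2g = 0.7243 m
Series → Q common, losses add: H = Σh = 12.62 m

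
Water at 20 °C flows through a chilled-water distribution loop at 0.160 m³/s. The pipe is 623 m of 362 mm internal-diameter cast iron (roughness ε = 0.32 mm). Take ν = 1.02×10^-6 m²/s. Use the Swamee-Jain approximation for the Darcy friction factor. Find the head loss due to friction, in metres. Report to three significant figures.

h_f ≈ 4.19 m

V = 4Q/(πD²) = 4·0.160/(π·0.362²) = 1.555 m/s
Re = VD/ν = 1.555·0.362/1.02×10^-6 = 5.52×10^5 → turbulent
ε/D = 0.32/362 = 8.84×10^-4
Swamee-Jain: f = 0.01977
h_f = f(L/D)V²/(2g) = 0.01977·(623/0.362)·1.555²/(2·9.81) = 4.191 m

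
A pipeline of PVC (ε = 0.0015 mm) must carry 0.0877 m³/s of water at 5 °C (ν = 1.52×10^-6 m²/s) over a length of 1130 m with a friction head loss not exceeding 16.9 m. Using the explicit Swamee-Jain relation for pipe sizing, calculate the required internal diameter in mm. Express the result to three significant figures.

Swamee-Jain (Type III): D = 0.66·[ε^1.25·(LQ²/(gh_f))^4.75 + ν·Q^9.4·(L/(gh_f))^5.2]^0.04
LQ²/(gh_f) = 0.05242; L/(gh_f) = 6.816
Term 1 = ε^1.25·(…)^4.75 = 4.34×10^-14; Term 2 = ν·Q^9.4·(…)^5.2 = 3.81×10^-12
D = 0.66·(4.34×10^-14 + 3.81×10^-12)^0.04 = 0.2307 m = 231 mm
Check: V = 2.10 m/s, Re = 3.19×10^5, f = 0.01429, h_f = 15.7 m ≈ 16.9 m ✓

D ≈ 231 mm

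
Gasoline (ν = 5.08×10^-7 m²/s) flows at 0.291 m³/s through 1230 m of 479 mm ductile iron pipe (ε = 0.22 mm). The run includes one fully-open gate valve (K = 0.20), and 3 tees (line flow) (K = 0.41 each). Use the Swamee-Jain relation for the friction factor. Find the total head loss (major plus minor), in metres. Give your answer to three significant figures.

V = 4Q/(πD²) = 1.615 m/s; V²/2g = 0.1329 m
Re = 1.52×10^6, ε/D = 4.59×10^-4 → f = 0.01683 (Swamee-Jain)
Major: h_f = f(L/D)·V²/2g = 0.01683·2568·0.1329 = 5.743 m
Minor: ΣK = 1.43; h_m = ΣK·V²/2g = 0.1901 m
Total H_L = 5.743 + 0.1901 = 5.933 m

H_L ≈ 5.93 m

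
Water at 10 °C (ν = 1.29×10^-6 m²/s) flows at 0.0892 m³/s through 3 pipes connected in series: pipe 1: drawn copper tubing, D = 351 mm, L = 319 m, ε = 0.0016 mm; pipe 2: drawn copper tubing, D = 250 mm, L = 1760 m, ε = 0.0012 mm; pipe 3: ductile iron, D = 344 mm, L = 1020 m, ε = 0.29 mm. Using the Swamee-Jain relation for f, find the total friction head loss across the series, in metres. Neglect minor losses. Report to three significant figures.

Pipe 1: V = 0.9219 m/s, Re = 2.51×10^5, ε/D = 4.56×10^-6, f = 0.01492, h_1 = f(L/D)V²/2g = 0.5872 m
Pipe 2: V = 1.817 m/s, Re = 3.52×10^5, ε/D = 4.80×10^-6, f = 0.01401, h_2 = f(L/D)V²/2g = 16.60 m
Pipe 3: V = 0.9597 m/s, Re = 2.56×10^5, ε/D = 8.43×10^-4, f = 0.02024, h_3 = f(L/D)V²/2g = 2.817 m
Series → Q common, losses add: H = Σh = 20.01 m

H ≈ 20.0 m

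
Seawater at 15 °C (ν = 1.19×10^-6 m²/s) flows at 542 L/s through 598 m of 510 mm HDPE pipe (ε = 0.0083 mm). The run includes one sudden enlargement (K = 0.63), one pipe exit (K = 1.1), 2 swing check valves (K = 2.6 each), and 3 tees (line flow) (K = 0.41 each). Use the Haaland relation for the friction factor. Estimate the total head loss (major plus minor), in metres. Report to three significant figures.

H_L ≈ 7.84 m

V = 4Q/(πD²) = 2.653 m/s; V²/2g = 0.3588 m
Re = 1.14×10^6, ε/D = 1.63×10^-5 → f = 0.01167 (Haaland)
Major: h_f = f(L/D)·V²/2g = 0.01167·1173·0.3588 = 4.910 m
Minor: ΣK = 8.16; h_m = ΣK·V²/2g = 2.928 m
Total H_L = 4.910 + 2.928 = 7.837 m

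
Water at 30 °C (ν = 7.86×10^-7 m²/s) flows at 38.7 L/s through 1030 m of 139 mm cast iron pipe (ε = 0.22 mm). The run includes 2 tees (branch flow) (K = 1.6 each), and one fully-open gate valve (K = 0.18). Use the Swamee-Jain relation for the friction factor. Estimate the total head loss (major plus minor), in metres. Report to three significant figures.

H_L ≈ 56.7 m

V = 4Q/(πD²) = 2.550 m/s; V²/2g = 0.3315 m
Re = 4.51×10^5, ε/D = 0.00158 → f = 0.02263 (Swamee-Jain)
Major: h_f = f(L/D)·V²/2g = 0.02263·7410·0.3315 = 55.59 m
Minor: ΣK = 3.38; h_m = ΣK·V²/2g = 1.120 m
Total H_L = 55.59 + 1.120 = 56.71 m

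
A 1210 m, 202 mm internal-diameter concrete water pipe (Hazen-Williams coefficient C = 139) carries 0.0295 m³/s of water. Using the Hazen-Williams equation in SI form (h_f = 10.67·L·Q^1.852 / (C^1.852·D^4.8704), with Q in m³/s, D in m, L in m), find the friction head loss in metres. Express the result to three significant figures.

h_f = 10.67·1210·0.0295^1.852 / (139^1.852·0.202^4.8704) = 4.914 m

h_f ≈ 4.91 m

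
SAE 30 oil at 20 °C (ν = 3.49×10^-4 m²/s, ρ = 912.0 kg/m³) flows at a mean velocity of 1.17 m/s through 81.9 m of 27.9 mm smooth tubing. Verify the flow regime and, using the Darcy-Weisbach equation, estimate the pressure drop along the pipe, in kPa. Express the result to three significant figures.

Re = VD/ν = 1.17·0.02790/3.49×10^-4 = 93.5 → laminar (Re < 2300)
f = 64/Re = 0.6843
h_f = f(L/D)V²/(2g) = 0.6843·(81.9/0.02790)·1.17²/(2·9.81) = 140.1 m
Δp = ρg·h_f = 912.0·9.81·140.1 = 1254 kPa

Δp ≈ 1250 kPa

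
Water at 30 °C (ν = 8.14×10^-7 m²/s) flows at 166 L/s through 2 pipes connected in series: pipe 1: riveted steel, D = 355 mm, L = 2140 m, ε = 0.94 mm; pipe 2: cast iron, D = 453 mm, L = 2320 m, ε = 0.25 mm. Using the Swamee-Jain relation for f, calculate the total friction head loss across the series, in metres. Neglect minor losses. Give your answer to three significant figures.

H ≈ 27.1 m

Pipe 1: V = 1.677 m/s, Re = 7.31×10^5, ε/D = 0.00265, f = 0.02556, h_1 = f(L/D)V²/2g = 22.09 m
Pipe 2: V = 1.030 m/s, Re = 5.73×10^5, ε/D = 5.52×10^-4, f = 0.01798, h_2 = f(L/D)V²/2g = 4.980 m
Series → Q common, losses add: H = Σh = 27.07 m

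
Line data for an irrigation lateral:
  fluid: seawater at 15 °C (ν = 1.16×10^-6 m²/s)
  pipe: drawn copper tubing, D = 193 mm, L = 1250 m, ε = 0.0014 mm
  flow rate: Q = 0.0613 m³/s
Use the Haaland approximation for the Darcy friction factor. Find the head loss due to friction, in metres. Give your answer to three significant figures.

V = 4Q/(πD²) = 4·0.0613/(π·0.193²) = 2.095 m/s
Re = VD/ν = 2.095·0.193/1.16×10^-6 = 3.49×10^5 → turbulent
ε/D = 0.0014/193 = 7.25×10^-6
Haaland: f = 0.01401
h_f = f(L/D)V²/(2g) = 0.01401·(1250/0.193)·2.095²/(2·9.81) = 20.31 m

h_f ≈ 20.3 m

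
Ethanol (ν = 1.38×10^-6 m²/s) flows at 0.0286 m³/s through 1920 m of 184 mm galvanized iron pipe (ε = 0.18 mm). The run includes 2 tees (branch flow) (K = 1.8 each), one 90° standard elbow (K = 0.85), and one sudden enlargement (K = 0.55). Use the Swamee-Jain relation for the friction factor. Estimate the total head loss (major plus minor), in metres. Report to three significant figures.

V = 4Q/(πD²) = 1.076 m/s; V²/2g = 0.05896 m
Re = 1.43×10^5, ε/D = 9.78×10^-4 → f = 0.02159 (Swamee-Jain)
Major: h_f = f(L/D)·V²/2g = 0.02159·10435·0.05896 = 13.28 m
Minor: ΣK = 5.00; h_m = ΣK·V²/2g = 0.2948 m
Total H_L = 13.28 + 0.2948 = 13.58 m

H_L ≈ 13.6 m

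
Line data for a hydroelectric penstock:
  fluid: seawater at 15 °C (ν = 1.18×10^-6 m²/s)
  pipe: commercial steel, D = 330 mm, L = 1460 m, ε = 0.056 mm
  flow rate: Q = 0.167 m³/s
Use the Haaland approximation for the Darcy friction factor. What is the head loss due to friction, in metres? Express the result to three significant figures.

V = 4Q/(πD²) = 4·0.167/(π·0.330²) = 1.953 m/s
Re = VD/ν = 1.953·0.330/1.18×10^-6 = 5.46×10^5 → turbulent
ε/D = 0.056/330 = 1.70×10^-4
Haaland: f = 0.01488
h_f = f(L/D)V²/(2g) = 0.01488·(1460/0.330)·1.953²/(2·9.81) = 12.79 m

h_f ≈ 12.8 m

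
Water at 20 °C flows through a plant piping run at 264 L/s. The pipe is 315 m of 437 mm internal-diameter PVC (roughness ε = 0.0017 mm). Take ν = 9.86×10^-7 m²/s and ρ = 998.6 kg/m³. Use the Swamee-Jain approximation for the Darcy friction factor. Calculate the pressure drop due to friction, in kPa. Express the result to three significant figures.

V = 4Q/(πD²) = 4·0.264/(π·0.437²) = 1.760 m/s
Re = VD/ν = 1.760·0.437/9.86×10^-7 = 7.80×10^5 → turbulent
ε/D = 0.0017/437 = 3.89×10^-6
Swamee-Jain: f = 0.01219
h_f = f(L/D)V²/(2g) = 0.01219·(315/0.437)·1.760²/(2·9.81) = 1.388 m
Δp = ρg·h_f = 998.6·9.81·1.388 = 13.59 kPa

Δp ≈ 13.6 kPa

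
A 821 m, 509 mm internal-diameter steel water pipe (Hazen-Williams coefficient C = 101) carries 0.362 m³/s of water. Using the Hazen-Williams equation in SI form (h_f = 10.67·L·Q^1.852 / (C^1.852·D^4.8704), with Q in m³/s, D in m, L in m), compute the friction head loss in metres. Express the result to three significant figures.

h_f = 10.67·821·0.362^1.852 / (101^1.852·0.509^4.8704) = 6.944 m

h_f ≈ 6.94 m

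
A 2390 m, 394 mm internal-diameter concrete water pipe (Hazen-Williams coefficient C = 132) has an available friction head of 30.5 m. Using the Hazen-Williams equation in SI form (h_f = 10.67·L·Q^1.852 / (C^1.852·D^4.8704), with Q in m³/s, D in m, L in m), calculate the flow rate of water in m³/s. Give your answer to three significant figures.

Q ≈ 0.301 m³/s

Rearranging: Q = [h_f·C^1.852·D^4.8704 / (10.67·L)]^(1/1.852)
Q = [30.5·132^1.852·0.394^4.8704 / (10.67·2390)]^0.540 = 0.3012 m³/s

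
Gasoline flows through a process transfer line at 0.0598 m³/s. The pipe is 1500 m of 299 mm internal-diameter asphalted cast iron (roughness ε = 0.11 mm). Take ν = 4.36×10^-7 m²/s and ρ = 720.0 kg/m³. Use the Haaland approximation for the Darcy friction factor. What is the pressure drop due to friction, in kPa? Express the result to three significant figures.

Δp ≈ 21.7 kPa

V = 4Q/(πD²) = 4·0.0598/(π·0.299²) = 0.8517 m/s
Re = VD/ν = 0.8517·0.299/4.36×10^-7 = 5.84×10^5 → turbulent
ε/D = 0.11/299 = 3.68×10^-4
Haaland: f = 0.01654
h_f = f(L/D)V²/(2g) = 0.01654·(1500/0.299)·0.8517²/(2·9.81) = 3.068 m
Δp = ρg·h_f = 720.0·9.81·3.068 = 21.67 kPa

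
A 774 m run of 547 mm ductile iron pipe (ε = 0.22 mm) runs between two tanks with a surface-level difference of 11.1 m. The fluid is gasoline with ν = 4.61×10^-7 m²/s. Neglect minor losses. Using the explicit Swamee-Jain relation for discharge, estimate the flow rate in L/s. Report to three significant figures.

Swamee-Jain (Type II): Q = -0.965·√(gD⁵h_f/L)·ln[ε/(3.7D) + √(3.17ν²L/(gD³h_f))]
√(gD⁵h_f/L) = √(9.81·0.547⁵·11.1/774) = 0.08300
ε/(3.7D) = 1.09×10^-4; √(3.17ν²L/(gD³h_f)) = 5.41×10^-6
Q = -0.965·0.08300·ln(1.141×10^-4) = 0.7272 m³/s
Check: V = 3.09 m/s, Re = 3.67×10^6, f = 0.01613, h_f = 11.1 m ≈ 11.1 m ✓

Q ≈ 727 L/s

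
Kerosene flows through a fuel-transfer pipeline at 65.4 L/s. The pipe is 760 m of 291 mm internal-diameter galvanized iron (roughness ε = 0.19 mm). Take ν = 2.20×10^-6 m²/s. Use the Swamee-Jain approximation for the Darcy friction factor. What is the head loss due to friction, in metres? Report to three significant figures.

h_f ≈ 2.63 m

V = 4Q/(πD²) = 4·0.0654/(π·0.291²) = 0.9833 m/s
Re = VD/ν = 0.9833·0.291/2.20×10^-6 = 1.30×10^5 → turbulent
ε/D = 0.19/291 = 6.53×10^-4
Swamee-Jain: f = 0.02046
h_f = f(L/D)V²/(2g) = 0.02046·(760/0.291)·0.9833²/(2·9.81) = 2.634 m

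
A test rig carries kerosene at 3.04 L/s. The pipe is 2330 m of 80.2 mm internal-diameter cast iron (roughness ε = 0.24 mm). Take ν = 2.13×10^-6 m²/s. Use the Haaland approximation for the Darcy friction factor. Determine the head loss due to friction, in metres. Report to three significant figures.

h_f ≈ 16.5 m

V = 4Q/(πD²) = 4·0.00304/(π·0.0802²) = 0.6018 m/s
Re = VD/ν = 0.6018·0.0802/2.13×10^-6 = 2.27×10^4 → turbulent
ε/D = 0.24/80.2 = 0.00299
Haaland: f = 0.03069
h_f = f(L/D)V²/(2g) = 0.03069·(2330/0.0802)·0.6018²/(2·9.81) = 16.46 m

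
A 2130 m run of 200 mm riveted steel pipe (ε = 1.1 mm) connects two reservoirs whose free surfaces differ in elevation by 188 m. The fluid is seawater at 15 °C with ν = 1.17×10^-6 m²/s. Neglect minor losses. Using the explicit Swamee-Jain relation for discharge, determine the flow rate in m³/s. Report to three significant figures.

Q ≈ 0.104 m³/s

Swamee-Jain (Type II): Q = -0.965·√(gD⁵h_f/L)·ln[ε/(3.7D) + √(3.17ν²L/(gD³h_f))]
√(gD⁵h_f/L) = √(9.81·0.200⁵·188/2130) = 0.01665
ε/(3.7D) = 0.00149; √(3.17ν²L/(gD³h_f)) = 2.50×10^-5
Q = -0.965·0.01665·ln(0.001512) = 0.1043 m³/s
Check: V = 3.32 m/s, Re = 5.68×10^5, f = 0.03151, h_f = 189 m ≈ 188 m ✓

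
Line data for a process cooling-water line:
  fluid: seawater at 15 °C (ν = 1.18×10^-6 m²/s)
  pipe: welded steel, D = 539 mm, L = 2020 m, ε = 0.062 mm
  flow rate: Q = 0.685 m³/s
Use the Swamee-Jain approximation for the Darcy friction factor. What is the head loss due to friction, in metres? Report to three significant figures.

V = 4Q/(πD²) = 4·0.685/(π·0.539²) = 3.002 m/s
Re = VD/ν = 3.002·0.539/1.18×10^-6 = 1.37×10^6 → turbulent
ε/D = 0.062/539 = 1.15×10^-4
Swamee-Jain: f = 0.01342
h_f = f(L/D)V²/(2g) = 0.01342·(2020/0.539)·3.002²/(2·9.81) = 23.10 m

h_f ≈ 23.1 m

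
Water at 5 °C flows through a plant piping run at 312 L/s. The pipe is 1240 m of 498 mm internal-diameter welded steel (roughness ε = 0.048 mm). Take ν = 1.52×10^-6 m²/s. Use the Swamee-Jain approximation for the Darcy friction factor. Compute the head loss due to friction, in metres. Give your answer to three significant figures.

V = 4Q/(πD²) = 4·0.312/(π·0.498²) = 1.602 m/s
Re = VD/ν = 1.602·0.498/1.52×10^-6 = 5.25×10^5 → turbulent
ε/D = 0.048/498 = 9.64×10^-5
Swamee-Jain: f = 0.01434
h_f = f(L/D)V²/(2g) = 0.01434·(1240/0.498)·1.602²/(2·9.81) = 4.671 m

h_f ≈ 4.67 m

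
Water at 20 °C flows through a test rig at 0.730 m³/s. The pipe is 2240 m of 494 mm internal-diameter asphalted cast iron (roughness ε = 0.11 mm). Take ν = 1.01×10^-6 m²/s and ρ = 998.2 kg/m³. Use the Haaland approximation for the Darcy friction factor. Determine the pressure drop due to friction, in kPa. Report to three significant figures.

V = 4Q/(πD²) = 4·0.730/(π·0.494²) = 3.809 m/s
Re = VD/ν = 3.809·0.494/1.01×10^-6 = 1.86×10^6 → turbulent
ε/D = 0.11/494 = 2.23×10^-4
Haaland: f = 0.01450
h_f = f(L/D)V²/(2g) = 0.01450·(2240/0.494)·3.809²/(2·9.81) = 48.62 m
Δp = ρg·h_f = 998.2·9.81·48.62 = 476.1 kPa

Δp ≈ 476 kPa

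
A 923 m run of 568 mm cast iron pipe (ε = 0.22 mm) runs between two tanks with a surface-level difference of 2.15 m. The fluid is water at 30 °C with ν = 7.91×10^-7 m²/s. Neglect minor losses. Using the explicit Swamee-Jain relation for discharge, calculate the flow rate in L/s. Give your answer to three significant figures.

Q ≈ 318 L/s

Swamee-Jain (Type II): Q = -0.965·√(gD⁵h_f/L)·ln[ε/(3.7D) + √(3.17ν²L/(gD³h_f))]
√(gD⁵h_f/L) = √(9.81·0.568⁵·2.15/923) = 0.03676
ε/(3.7D) = 1.05×10^-4; √(3.17ν²L/(gD³h_f)) = 2.18×10^-5
Q = -0.965·0.03676·ln(1.264×10^-4) = 0.3184 m³/s
Check: V = 1.26 m/s, Re = 9.02×10^5, f = 0.01655, h_f = 2.16 m ≈ 2.15 m ✓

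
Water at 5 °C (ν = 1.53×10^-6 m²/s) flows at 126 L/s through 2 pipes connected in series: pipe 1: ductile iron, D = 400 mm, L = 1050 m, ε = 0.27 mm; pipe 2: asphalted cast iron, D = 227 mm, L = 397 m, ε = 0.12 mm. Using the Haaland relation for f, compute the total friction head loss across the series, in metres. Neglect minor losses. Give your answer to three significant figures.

Pipe 1: V = 1.003 m/s, Re = 2.62×10^5, ε/D = 6.75×10^-4, f = 0.01917, h_1 = f(L/D)V²/2g = 2.578 m
Pipe 2: V = 3.113 m/s, Re = 4.62×10^5, ε/D = 5.29×10^-4, f = 0.01782, h_2 = f(L/D)V²/2g = 15.40 m
Series → Q common, losses add: H = Σh = 17.97 m

H ≈ 18.0 m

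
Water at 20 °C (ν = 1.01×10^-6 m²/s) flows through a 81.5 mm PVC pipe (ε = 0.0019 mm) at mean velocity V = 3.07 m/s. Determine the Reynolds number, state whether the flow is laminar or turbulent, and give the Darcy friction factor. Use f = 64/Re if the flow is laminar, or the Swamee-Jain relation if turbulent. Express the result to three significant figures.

Re = VD/ν = 3.070·0.0815/1.01×10^-6 = 2.48×10^5
Re > 4000 → turbulent; ε/D = 2.33×10^-5
Swamee-Jain: f = 0.01515

Re ≈ 2.48×10^5; turbulent; f ≈ 0.0151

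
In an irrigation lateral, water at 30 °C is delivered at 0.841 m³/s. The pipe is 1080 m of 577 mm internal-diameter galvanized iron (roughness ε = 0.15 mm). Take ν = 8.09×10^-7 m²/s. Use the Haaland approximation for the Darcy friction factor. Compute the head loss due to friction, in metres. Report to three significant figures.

V = 4Q/(πD²) = 4·0.841/(π·0.577²) = 3.216 m/s
Re = VD/ν = 3.216·0.577/8.09×10^-7 = 2.29×10^6 → turbulent
ε/D = 0.15/577 = 2.60×10^-4
Haaland: f = 0.01484
h_f = f(L/D)V²/(2g) = 0.01484·(1080/0.577)·3.216²/(2·9.81) = 14.65 m

h_f ≈ 14.6 m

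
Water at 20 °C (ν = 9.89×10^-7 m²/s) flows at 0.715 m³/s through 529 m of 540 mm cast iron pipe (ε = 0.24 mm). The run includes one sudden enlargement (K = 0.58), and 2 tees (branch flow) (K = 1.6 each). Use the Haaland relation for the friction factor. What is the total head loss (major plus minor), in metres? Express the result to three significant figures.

V = 4Q/(πD²) = 3.122 m/s; V²/2g = 0.4968 m
Re = 1.70×10^6, ε/D = 4.44×10^-4 → f = 0.01659 (Haaland)
Major: h_f = f(L/D)·V²/2g = 0.01659·979.6·0.4968 = 8.071 m
Minor: ΣK = 3.78; h_m = ΣK·V²/2g = 1.878 m
Total H_L = 8.071 + 1.878 = 9.949 m

H_L ≈ 9.95 m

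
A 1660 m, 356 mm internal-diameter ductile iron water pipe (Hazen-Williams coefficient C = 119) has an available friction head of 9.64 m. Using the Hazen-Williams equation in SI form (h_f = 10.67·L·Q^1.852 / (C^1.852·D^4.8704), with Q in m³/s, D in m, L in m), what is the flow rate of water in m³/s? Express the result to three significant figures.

Rearranging: Q = [h_f·C^1.852·D^4.8704 / (10.67·L)]^(1/1.852)
Q = [9.64·119^1.852·0.356^4.8704 / (10.67·1660)]^0.540 = 0.1360 m³/s

Q ≈ 0.136 m³/s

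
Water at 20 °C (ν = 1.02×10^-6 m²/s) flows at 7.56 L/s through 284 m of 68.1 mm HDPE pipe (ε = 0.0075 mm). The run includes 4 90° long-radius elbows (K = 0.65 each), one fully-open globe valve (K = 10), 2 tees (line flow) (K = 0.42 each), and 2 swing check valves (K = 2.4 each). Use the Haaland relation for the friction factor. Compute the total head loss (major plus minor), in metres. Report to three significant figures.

H_L ≈ 19.8 m

V = 4Q/(πD²) = 2.076 m/s; V²/2g = 0.2196 m
Re = 1.39×10^5, ε/D = 1.10×10^-4 → f = 0.01727 (Haaland)
Major: h_f = f(L/D)·V²/2g = 0.01727·4170·0.2196 = 15.82 m
Minor: ΣK = 18.2; h_m = ΣK·V²/2g = 4.005 m
Total H_L = 15.82 + 4.005 = 19.82 m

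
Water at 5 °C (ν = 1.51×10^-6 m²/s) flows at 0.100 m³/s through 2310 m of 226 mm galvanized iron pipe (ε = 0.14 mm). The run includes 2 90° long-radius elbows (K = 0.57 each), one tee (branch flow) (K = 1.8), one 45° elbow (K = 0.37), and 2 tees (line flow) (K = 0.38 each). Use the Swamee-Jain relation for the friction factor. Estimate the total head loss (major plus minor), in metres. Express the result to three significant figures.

V = 4Q/(πD²) = 2.493 m/s; V²/2g = 0.3167 m
Re = 3.73×10^5, ε/D = 6.19×10^-4 → f = 0.01875 (Swamee-Jain)
Major: h_f = f(L/D)·V²/2g = 0.01875·10221·0.3167 = 60.69 m
Minor: ΣK = 4.07; h_m = ΣK·V²/2g = 1.289 m
Total H_L = 60.69 + 1.289 = 61.98 m

H_L ≈ 62.0 m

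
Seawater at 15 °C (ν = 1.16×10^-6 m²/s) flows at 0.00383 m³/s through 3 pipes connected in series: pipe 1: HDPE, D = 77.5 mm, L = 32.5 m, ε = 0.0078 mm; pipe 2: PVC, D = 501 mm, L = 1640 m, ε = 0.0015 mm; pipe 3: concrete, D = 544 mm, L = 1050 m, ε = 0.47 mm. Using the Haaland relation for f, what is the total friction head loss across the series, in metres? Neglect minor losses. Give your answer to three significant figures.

Pipe 1: V = 0.8119 m/s, Re = 5.42×10^4, ε/D = 1.01×10^-4, f = 0.02064, h_1 = f(L/D)V²/2g = 0.2908 m
Pipe 2: V = 0.01943 m/s, Re = 8390, ε/D = 2.99×10^-6, f = 0.03243, h_2 = f(L/D)V²/2g = 0.002042 m
Pipe 3: V = 0.01648 m/s, Re = 7730, ε/D = 8.64×10^-4, f = 0.03415, h_3 = f(L/D)V²/2g = 9.123×10^-4 m
Series → Q common, losses add: H = Σh = 0.2937 m

H ≈ 0.294 m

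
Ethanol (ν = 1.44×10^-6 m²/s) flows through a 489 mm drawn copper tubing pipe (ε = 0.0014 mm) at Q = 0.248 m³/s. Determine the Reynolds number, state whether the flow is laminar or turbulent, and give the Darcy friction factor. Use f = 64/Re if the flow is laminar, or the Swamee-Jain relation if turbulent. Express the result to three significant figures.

Re ≈ 4.48×10^5; turbulent; f ≈ 0.0134

V = 4Q/(πD²) = 1.321 m/s
Re = VD/ν = 1.321·0.489/1.44×10^-6 = 4.48×10^5
Re > 4000 → turbulent; ε/D = 2.86×10^-6
Swamee-Jain: f = 0.01339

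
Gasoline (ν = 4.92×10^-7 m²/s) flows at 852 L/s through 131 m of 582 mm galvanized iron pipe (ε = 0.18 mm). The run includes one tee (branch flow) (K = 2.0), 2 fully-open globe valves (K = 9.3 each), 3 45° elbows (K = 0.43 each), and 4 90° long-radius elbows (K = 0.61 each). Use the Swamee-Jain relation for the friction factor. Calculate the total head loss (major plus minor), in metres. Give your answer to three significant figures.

H_L ≈ 14.5 m

V = 4Q/(πD²) = 3.203 m/s; V²/2g = 0.5228 m
Re = 3.79×10^6, ε/D = 3.09×10^-4 → f = 0.01529 (Swamee-Jain)
Major: h_f = f(L/D)·V²/2g = 0.01529·225.1·0.5228 = 1.799 m
Minor: ΣK = 24.3; h_m = ΣK·V²/2g = 12.72 m
Total H_L = 1.799 + 12.72 = 14.52 m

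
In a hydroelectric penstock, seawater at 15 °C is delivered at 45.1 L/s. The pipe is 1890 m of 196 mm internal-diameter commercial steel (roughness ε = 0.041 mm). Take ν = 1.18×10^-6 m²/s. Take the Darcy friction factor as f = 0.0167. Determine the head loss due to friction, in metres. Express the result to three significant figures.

V = 4Q/(πD²) = 4·0.0451/(π·0.196²) = 1.495 m/s
h_f = f(L/D)V²/(2g) = 0.01670·(1890/0.196)·1.495²/(2·9.81) = 18.34 m

h_f ≈ 18.3 m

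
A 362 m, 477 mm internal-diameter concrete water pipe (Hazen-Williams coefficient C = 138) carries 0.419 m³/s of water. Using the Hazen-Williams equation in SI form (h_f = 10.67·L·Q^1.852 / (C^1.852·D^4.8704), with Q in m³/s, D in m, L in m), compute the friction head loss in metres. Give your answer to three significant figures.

h_f ≈ 3.09 m

h_f = 10.67·362·0.419^1.852 / (138^1.852·0.477^4.8704) = 3.090 m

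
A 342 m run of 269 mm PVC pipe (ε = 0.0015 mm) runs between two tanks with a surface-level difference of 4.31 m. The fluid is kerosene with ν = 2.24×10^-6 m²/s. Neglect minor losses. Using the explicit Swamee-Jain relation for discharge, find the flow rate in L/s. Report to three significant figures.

Q ≈ 120 L/s

Swamee-Jain (Type II): Q = -0.965·√(gD⁵h_f/L)·ln[ε/(3.7D) + √(3.17ν²L/(gD³h_f))]
√(gD⁵h_f/L) = √(9.81·0.269⁵·4.31/342) = 0.01320
ε/(3.7D) = 1.51×10^-6; √(3.17ν²L/(gD³h_f)) = 8.13×10^-5
Q = -0.965·0.01320·ln(8.281×10^-5) = 0.1197 m³/s
Check: V = 2.11 m/s, Re = 2.53×10^5, f = 0.01490, h_f = 4.28 m ≈ 4.31 m ✓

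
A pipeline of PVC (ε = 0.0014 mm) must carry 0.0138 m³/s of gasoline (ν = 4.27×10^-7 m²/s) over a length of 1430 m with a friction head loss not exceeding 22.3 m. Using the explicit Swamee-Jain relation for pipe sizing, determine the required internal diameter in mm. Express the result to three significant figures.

D ≈ 109 mm

Swamee-Jain (Type III): D = 0.66·[ε^1.25·(LQ²/(gh_f))^4.75 + ν·Q^9.4·(L/(gh_f))^5.2]^0.04
LQ²/(gh_f) = 0.001245; L/(gh_f) = 6.537
Term 1 = ε^1.25·(…)^4.75 = 7.66×10^-22; Term 2 = ν·Q^9.4·(…)^5.2 = 2.43×10^-20
D = 0.66·(7.66×10^-22 + 2.43×10^-20)^0.04 = 0.1085 m = 109 mm
Check: V = 1.49 m/s, Re = 3.79×10^5, f = 0.01394, h_f = 20.8 m ≈ 22.3 m ✓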